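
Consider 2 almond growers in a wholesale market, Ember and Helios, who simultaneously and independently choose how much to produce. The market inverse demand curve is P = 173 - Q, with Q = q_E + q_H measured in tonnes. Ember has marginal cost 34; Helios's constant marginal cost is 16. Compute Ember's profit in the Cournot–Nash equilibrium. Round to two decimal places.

1626.78

Ember's profit: π_E = (173 - Q)q_E - (34q_E). Setting ∂π_E/∂q_E = 0: 139 - 2q_E - (q_H) = 0.
Helios's profit: π_H = (173 - Q)q_H - (16q_H). Setting ∂π_H/∂q_H = 0: 157 - 2q_H - (q_E) = 0.
So q_E = (139 - q_H)/2 and q_H = (157 - q_E)/2.
Substituting one into the other gives q_E = 121/3 and q_H = 175/3.
Price P = 173 - 296/3 = 223/3.
Ember's profit: (223/3 - 34)·(121/3) = 1626.7778.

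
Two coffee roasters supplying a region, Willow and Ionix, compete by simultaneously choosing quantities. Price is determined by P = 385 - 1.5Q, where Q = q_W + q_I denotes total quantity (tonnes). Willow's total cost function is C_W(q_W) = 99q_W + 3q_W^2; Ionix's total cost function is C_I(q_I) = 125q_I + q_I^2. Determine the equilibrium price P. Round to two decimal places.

281.46

Willow's profit: π_W = (385 - 1.5Q)q_W - (99q_W + 3q_W²). Setting ∂π_W/∂q_W = 0: 286 - 9q_W - (3/2)(q_I) = 0.
Ionix's first-order condition: 260 - 5q_I - (3/2)(q_W) = 0.
Rearranging gives the reaction functions q_W = (286 - (3/2)q_I)/9 and q_I = (260 - (3/2)q_W)/5.
Solving the pair: q_W = 24.3275, q_I = 44.7018.
Total output Q = 69.0292, so price P = 385 - (3/2)·69.0292 = 281.4561.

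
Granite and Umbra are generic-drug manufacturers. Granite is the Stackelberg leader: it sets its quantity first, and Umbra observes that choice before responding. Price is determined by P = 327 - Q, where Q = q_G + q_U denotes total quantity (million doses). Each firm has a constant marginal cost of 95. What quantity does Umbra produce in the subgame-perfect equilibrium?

The follower Umbra best-responds to any q_G: π_U = (327 - Q)q_U - 95q_U.
Follower FOC: 232 - q_G - 2q_U = 0, so q_U(q_G) = (232 - q_G)/2.
The leader anticipates this reaction. Substituting into P = 327 - Q gives P = 211 - (1/2)q_G, so π_G = (211 - (1/2)q_G)q_G - 95q_G.
Leader FOC: 116 - q_G = 0, so q_G = 116.
Then q_U = (232 - 116)/2 = 58.

58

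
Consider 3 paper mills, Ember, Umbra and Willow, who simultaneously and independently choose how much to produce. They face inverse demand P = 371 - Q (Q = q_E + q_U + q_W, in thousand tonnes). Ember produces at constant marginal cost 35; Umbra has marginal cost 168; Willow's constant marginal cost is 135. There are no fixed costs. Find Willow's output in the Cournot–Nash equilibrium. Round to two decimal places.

42.25

Ember's profit: π_E = (371 - Q)q_E - (35q_E). Setting ∂π_E/∂q_E = 0: 336 - 2q_E - (q_U + q_W) = 0.
Umbra's profit: π_U = (371 - Q)q_U - (168q_U). Setting ∂π_U/∂q_U = 0: 203 - 2q_U - (q_E + q_W) = 0.
Willow's first-order condition: 236 - 2q_W - (q_E + q_U) = 0.
Adding the 3 conditions: 775 − 2Q − 2Q = 0, i.e. Q = 775/4.
Back-substituting: q_E = (336 − 775/4) = 569/4, q_U = (203 − 775/4) = 37/4, q_W = (236 − 775/4) = 169/4.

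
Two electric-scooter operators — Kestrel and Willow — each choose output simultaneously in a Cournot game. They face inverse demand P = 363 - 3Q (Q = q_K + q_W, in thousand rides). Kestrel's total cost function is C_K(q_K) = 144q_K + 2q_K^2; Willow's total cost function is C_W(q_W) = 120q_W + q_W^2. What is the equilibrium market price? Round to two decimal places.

Kestrel's profit: π_K = (363 - 3Q)q_K - (144q_K + 2q_K²). Setting ∂π_K/∂q_K = 0: 219 - 10q_K - 3(q_W) = 0.
Willow's profit: π_W = (363 - 3Q)q_W - (120q_W + q_W²). Setting ∂π_W/∂q_W = 0: 243 - 8q_W - 3(q_K) = 0.
So q_K = (219 - 3q_W)/10 and q_W = (243 - 3q_K)/8.
Solving the pair: q_K = 1023/71, q_W = 1773/71.
Total output Q = 39.3803, so price P = 363 - 3·39.3803 = 244.8592.

244.86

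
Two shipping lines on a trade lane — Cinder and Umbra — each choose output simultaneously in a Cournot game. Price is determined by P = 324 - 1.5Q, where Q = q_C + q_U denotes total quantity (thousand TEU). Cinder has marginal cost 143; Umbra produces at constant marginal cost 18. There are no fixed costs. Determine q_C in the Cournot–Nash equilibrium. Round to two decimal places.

Cinder's profit: π_C = (324 - 1.5Q)q_C - (143q_C). Setting ∂π_C/∂q_C = 0: 181 - 3q_C - (3/2)(q_U) = 0.
Umbra's profit: π_U = (324 - 1.5Q)q_U - (18q_U). Setting ∂π_U/∂q_U = 0: 306 - 3q_U - (3/2)(q_C) = 0.
Best responses: q_C = (181 - (3/2)q_U)/3, q_U = (306 - (3/2)q_C)/3.
Substituting one into the other gives q_C = 112/9 and q_U = 862/9.

12.44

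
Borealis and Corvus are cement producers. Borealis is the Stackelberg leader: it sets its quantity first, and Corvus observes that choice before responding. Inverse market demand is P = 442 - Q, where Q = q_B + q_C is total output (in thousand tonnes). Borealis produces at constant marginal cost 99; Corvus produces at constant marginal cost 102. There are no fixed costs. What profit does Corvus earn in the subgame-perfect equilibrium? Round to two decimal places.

6972.25

The follower Corvus best-responds to any q_B: π_C = (442 - Q)q_C - 102q_C.
∂π_C/∂q_C = 340 - q_B - 2q_C = 0 gives the reaction function q_C = (340 - q_B)/2.
The leader anticipates this reaction. Substituting into P = 442 - Q gives P = 272 - (1/2)q_B, so π_B = (272 - (1/2)q_B)q_B - 99q_B.
The leader's first-order condition 173 - q_B = 0 yields q_B = 173.
Then q_C = (340 - 173)/2 = 167/2.
Price P = 442 - 513/2 = 371/2.
Corvus's profit: (371/2 - 102)·(167/2) = 6972.2500.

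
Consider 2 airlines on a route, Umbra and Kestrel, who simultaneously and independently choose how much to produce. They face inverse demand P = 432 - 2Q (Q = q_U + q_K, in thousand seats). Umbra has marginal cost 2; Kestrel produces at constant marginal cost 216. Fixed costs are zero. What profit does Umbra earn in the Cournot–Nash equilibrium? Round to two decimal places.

23040.89

Umbra's profit: π_U = (432 - 2Q)q_U - (2q_U). Setting ∂π_U/∂q_U = 0: 430 - 4q_U - 2(q_K) = 0.
Kestrel's profit: π_K = (432 - 2Q)q_K - (216q_K). Setting ∂π_K/∂q_K = 0: 216 - 4q_K - 2(q_U) = 0.
Best responses: q_U = (430 - 2q_K)/4, q_K = (216 - 2q_U)/4.
Substituting one into the other gives q_U = 322/3 and q_K = 1/3.
Price P = 432 - 2·(323/3) = 650/3.
Umbra's profit: (650/3 - 2)·(322/3) = 23040.8889.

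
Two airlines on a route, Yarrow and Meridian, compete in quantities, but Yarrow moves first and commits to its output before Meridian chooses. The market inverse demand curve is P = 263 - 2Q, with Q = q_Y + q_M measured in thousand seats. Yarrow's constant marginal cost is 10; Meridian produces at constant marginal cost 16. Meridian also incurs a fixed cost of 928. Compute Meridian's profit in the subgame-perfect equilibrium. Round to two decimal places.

797.78

The follower Meridian best-responds to any q_Y: π_M = (263 - 2Q)q_M - 16q_M.
∂π_M/∂q_M = 247 - 2q_Y - 4q_M = 0 gives the reaction function q_M = (247 - 2q_Y)/4.
Yarrow substitutes q_M(q_Y) into its own profit: π_Y = q_Y(263 - 2q_Y - (247 - 2q_Y)/2) - 10q_Y = (279/2 - q_Y)q_Y - 10q_Y.
Maximising: ∂π_Y/∂q_Y = 259/2 - 2q_Y = 0, giving q_Y = 259/4.
Then q_M = (247 - 2·(259/4))/4 = 235/8.
Price P = 263 - 2·(753/8) = 299/4.
Meridian's profit: (299/4 - 16)·(235/8) - 928 = 797.7813.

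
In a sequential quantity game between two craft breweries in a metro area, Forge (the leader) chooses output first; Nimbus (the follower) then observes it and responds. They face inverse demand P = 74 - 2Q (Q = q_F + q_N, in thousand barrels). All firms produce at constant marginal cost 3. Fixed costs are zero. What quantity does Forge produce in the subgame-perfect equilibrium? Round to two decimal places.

The follower Nimbus best-responds to any q_F: π_N = (74 - 2Q)q_N - 3q_N.
Setting the follower's marginal profit to zero, 71 - 2q_F - 4q_N = 0, i.e. q_N = (71 - 2q_F)/4.
The leader anticipates this reaction. Substituting into P = 74 - 2Q gives P = 77/2 - q_F, so π_F = (77/2 - q_F)q_F - 3q_F.
The leader's first-order condition 71/2 - 2q_F = 0 yields q_F = 71/4.
Then q_N = (71 - 2·(71/4))/4 = 71/8.

17.75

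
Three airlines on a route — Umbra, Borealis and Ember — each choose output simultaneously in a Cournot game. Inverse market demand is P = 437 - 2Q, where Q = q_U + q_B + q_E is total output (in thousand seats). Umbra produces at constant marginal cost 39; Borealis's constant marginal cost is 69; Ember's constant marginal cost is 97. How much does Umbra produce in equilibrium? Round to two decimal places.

Umbra's profit: π_U = (437 - 2Q)q_U - (39q_U). Setting ∂π_U/∂q_U = 0: 398 - 4q_U - 2(q_B + q_E) = 0.
Borealis's profit: π_B = (437 - 2Q)q_B - (69q_B). Setting ∂π_B/∂q_B = 0: 368 - 4q_B - 2(q_U + q_E) = 0.
Ember's first-order condition: 340 - 4q_E - 2(q_U + q_B) = 0.
Adding the 3 first-order conditions: 1106 − 8Q = 0, so Q = 553/4.
Back-substituting: q_U = (398 − 553/2)/2 = 243/4, q_B = (368 − 553/2)/2 = 183/4, q_E = (340 − 553/2)/2 = 127/4.

60.75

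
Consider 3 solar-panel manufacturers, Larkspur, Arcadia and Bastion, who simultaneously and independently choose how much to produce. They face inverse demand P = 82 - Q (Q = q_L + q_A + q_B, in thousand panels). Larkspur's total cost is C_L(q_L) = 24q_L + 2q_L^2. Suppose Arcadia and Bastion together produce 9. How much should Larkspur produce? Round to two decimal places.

With rivals' combined output fixed at 9, Larkspur's profit is π_L = (82 - 9 - q_L)q_L - (24q_L + 2q_L²) = (73 - q_L)q_L - (24q_L + 2q_L²).
∂π_L/∂q_L = 49 - 6q_L = 0, so q_L = 49/6.

8.17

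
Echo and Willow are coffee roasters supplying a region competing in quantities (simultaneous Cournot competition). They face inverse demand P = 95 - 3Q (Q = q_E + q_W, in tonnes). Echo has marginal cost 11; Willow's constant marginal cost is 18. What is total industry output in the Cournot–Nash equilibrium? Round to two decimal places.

Echo's profit: π_E = (95 - 3Q)q_E - (11q_E). Setting ∂π_E/∂q_E = 0: 84 - 6q_E - 3(q_W) = 0.
Willow's profit: π_W = (95 - 3Q)q_W - (18q_W). Setting ∂π_W/∂q_W = 0: 77 - 6q_W - 3(q_E) = 0.
Rearranging gives the reaction functions q_E = (84 - 3q_W)/6 and q_W = (77 - 3q_E)/6.
Substituting one into the other gives q_E = 91/9 and q_W = 70/9.
Total output Q = 91/9 + 70/9 = 161/9.

17.89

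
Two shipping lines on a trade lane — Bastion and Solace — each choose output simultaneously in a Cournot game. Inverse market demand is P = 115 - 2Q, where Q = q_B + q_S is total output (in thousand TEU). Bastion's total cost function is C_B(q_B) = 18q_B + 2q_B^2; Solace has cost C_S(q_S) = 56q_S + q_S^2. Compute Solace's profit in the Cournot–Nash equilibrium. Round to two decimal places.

Bastion's profit: π_B = (115 - 2Q)q_B - (18q_B + 2q_B²). Setting ∂π_B/∂q_B = 0: 97 - 8q_B - 2(q_S) = 0.
Solace's first-order condition: 59 - 6q_S - 2(q_B) = 0.
Rearranging gives the reaction functions q_B = (97 - 2q_S)/8 and q_S = (59 - 2q_B)/6.
Solving the pair: q_B = 116/11, q_S = 139/22.
Price P = 115 - 2·(371/22) = 894/11.
Solace's profit: (894/11)·(139/22) - 56·(139/22) - (139/22)² = 119.7583.

119.76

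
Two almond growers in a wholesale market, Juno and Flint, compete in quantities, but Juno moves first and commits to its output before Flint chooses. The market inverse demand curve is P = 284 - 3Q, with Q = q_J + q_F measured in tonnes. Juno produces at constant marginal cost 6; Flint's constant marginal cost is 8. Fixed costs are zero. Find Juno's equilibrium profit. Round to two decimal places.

Solve by backward induction. Given q_J, the follower Flint maximises π_F = (284 - 3q_J - 3q_F)q_F - 8q_F.
Setting the follower's marginal profit to zero, 276 - 3q_J - 6q_F = 0, i.e. q_F = (276 - 3q_J)/6.
Juno substitutes q_F(q_J) into its own profit: π_J = q_J(284 - 3q_J - (276 - 3q_J)/2) - 6q_J = (146 - (3/2)q_J)q_J - 6q_J.
Leader FOC: 140 - 3q_J = 0, so q_J = 140/3.
Then q_F = (276 - 3·(140/3))/6 = 68/3.
Price P = 284 - 3·(208/3) = 76.
Juno's profit: (76 - 6)·(140/3) = 3266.6667.

3266.67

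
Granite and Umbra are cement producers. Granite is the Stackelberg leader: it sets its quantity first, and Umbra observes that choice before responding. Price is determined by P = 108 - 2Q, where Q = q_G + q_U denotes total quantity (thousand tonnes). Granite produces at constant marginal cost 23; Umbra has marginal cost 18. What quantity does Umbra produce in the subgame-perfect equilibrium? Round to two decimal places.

12.50

The follower Umbra best-responds to any q_G: π_U = (108 - 2Q)q_U - 18q_U.
Setting the follower's marginal profit to zero, 90 - 2q_G - 4q_U = 0, i.e. q_U = (90 - 2q_G)/4.
The leader anticipates this reaction. Substituting into P = 108 - 2Q gives P = 63 - q_G, so π_G = (63 - q_G)q_G - 23q_G.
Leader FOC: 40 - 2q_G = 0, so q_G = 20.
Then q_U = (90 - 2·20)/4 = 25/2.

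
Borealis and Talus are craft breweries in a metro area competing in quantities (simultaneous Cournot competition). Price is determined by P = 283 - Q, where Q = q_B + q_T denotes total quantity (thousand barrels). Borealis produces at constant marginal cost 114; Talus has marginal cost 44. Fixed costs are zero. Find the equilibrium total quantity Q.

136

Borealis's profit: π_B = (283 - Q)q_B - (114q_B). Setting ∂π_B/∂q_B = 0: 169 - 2q_B - (q_T) = 0.
Talus's profit: π_T = (283 - Q)q_T - (44q_T). Setting ∂π_T/∂q_T = 0: 239 - 2q_T - (q_B) = 0.
So q_B = (169 - q_T)/2 and q_T = (239 - q_B)/2.
Substituting one into the other gives q_B = 33 and q_T = 103.
Total output Q = 33 + 103 = 136.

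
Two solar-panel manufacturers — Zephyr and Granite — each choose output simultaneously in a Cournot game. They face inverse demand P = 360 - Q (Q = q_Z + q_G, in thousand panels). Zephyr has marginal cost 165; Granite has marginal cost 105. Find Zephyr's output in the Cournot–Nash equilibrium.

Zephyr's profit: π_Z = (360 - Q)q_Z - (165q_Z). Setting ∂π_Z/∂q_Z = 0: 195 - 2q_Z - (q_G) = 0.
Granite's first-order condition: 255 - 2q_G - (q_Z) = 0.
Best responses: q_Z = (195 - q_G)/2, q_G = (255 - q_Z)/2.
Solving the pair: q_Z = 45, q_G = 105.

45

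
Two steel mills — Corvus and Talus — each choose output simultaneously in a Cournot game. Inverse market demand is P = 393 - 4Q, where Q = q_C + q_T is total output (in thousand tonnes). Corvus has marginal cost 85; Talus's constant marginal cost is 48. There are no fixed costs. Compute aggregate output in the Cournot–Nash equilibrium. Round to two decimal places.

Corvus's profit: π_C = (393 - 4Q)q_C - (85q_C). Setting ∂π_C/∂q_C = 0: 308 - 8q_C - 4(q_T) = 0.
Talus's first-order condition: 345 - 8q_T - 4(q_C) = 0.
Rearranging gives the reaction functions q_C = (308 - 4q_T)/8 and q_T = (345 - 4q_C)/8.
Substituting one into the other gives q_C = 271/12 and q_T = 191/6.
Total output Q = 271/12 + 191/6 = 653/12.

54.42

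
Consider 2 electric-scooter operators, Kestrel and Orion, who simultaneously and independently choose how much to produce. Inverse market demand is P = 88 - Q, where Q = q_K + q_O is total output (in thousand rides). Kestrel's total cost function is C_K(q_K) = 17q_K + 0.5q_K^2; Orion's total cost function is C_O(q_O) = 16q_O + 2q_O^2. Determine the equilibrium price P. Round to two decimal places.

Kestrel's profit: π_K = (88 - Q)q_K - (17q_K + (1/2)q_K²). Setting ∂π_K/∂q_K = 0: 71 - 3q_K - (q_O) = 0.
Orion's profit: π_O = (88 - Q)q_O - (16q_O + 2q_O²). Setting ∂π_O/∂q_O = 0: 72 - 6q_O - (q_K) = 0.
So q_K = (71 - q_O)/3 and q_O = (72 - q_K)/6.
Substituting one into the other gives q_K = 354/17 and q_O = 145/17.
Total output Q = 499/17, so price P = 88 - 499/17 = 997/17.

58.65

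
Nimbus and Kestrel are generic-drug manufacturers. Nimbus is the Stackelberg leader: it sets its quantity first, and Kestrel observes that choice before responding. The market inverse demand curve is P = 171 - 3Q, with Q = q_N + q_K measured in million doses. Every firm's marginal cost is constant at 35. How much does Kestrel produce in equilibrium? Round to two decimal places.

11.33

The follower Kestrel best-responds to any q_N: π_K = (171 - 3Q)q_K - 35q_K.
Setting the follower's marginal profit to zero, 136 - 3q_N - 6q_K = 0, i.e. q_K = (136 - 3q_N)/6.
Nimbus substitutes q_K(q_N) into its own profit: π_N = q_N(171 - 3q_N - (136 - 3q_N)/2) - 35q_N = (103 - (3/2)q_N)q_N - 35q_N.
The leader's first-order condition 68 - 3q_N = 0 yields q_N = 68/3.
Then q_K = (136 - 3·(68/3))/6 = 34/3.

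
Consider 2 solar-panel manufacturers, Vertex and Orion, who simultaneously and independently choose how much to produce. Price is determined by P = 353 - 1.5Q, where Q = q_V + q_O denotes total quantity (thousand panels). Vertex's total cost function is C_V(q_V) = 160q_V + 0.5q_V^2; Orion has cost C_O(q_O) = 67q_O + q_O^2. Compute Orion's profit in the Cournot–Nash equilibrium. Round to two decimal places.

5793.85

Vertex's profit: π_V = (353 - 1.5Q)q_V - (160q_V + (1/2)q_V²). Setting ∂π_V/∂q_V = 0: 193 - 4q_V - (3/2)(q_O) = 0.
Orion's first-order condition: 286 - 5q_O - (3/2)(q_V) = 0.
So q_V = (193 - (3/2)q_O)/4 and q_O = (286 - (3/2)q_V)/5.
Substituting one into the other gives q_V = 30.1972 and q_O = 48.1408.
Price P = 353 - (3/2)·78.3380 = 235.4930.
Orion's profit: 235.4930·48.1408 - 67·48.1408 - 48.1408² = 5793.8524.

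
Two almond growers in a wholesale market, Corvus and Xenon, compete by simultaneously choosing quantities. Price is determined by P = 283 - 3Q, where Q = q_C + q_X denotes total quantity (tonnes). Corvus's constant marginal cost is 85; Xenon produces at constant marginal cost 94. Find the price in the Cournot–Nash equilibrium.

154

Corvus's profit: π_C = (283 - 3Q)q_C - (85q_C). Setting ∂π_C/∂q_C = 0: 198 - 6q_C - 3(q_X) = 0.
Xenon's first-order condition: 189 - 6q_X - 3(q_C) = 0.
Rearranging gives the reaction functions q_C = (198 - 3q_X)/6 and q_X = (189 - 3q_C)/6.
Solving the pair: q_C = 23, q_X = 20.
Total output Q = 43, so price P = 283 - 3·43 = 154.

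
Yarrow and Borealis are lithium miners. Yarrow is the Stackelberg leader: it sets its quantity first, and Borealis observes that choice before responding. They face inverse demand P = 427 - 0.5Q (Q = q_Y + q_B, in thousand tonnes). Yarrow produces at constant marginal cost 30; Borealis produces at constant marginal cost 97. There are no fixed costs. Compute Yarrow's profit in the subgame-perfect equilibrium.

53824

Solve by backward induction. Given q_Y, the follower Borealis maximises π_B = (427 - (1/2)q_Y - (1/2)q_B)q_B - 97q_B.
Setting the follower's marginal profit to zero, 330 - (1/2)q_Y - q_B = 0, i.e. q_B = (330 - (1/2)q_Y).
The leader anticipates this reaction. Substituting into P = 427 - 0.5Q gives P = 262 - (1/4)q_Y, so π_Y = (262 - (1/4)q_Y)q_Y - 30q_Y.
Maximising: ∂π_Y/∂q_Y = 232 - (1/2)q_Y = 0, giving q_Y = 464.
Then q_B = (330 - (1/2)·464) = 98.
Price P = 427 - (1/2)·562 = 146.
Yarrow's profit: (146 - 30)·464 = 53824.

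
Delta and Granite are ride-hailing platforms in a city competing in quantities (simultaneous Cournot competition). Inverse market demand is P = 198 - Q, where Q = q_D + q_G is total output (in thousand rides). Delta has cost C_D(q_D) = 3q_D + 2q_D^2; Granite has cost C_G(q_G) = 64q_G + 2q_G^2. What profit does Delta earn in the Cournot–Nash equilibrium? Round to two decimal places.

2628.48

Delta's profit: π_D = (198 - Q)q_D - (3q_D + 2q_D²). Setting ∂π_D/∂q_D = 0: 195 - 6q_D - (q_G) = 0.
Granite's profit: π_G = (198 - Q)q_G - (64q_G + 2q_G²). Setting ∂π_G/∂q_G = 0: 134 - 6q_G - (q_D) = 0.
Best responses: q_D = (195 - q_G)/6, q_G = (134 - q_D)/6.
Solving the pair: q_D = 148/5, q_G = 87/5.
Price P = 198 - 47 = 151.
Delta's profit: 151·(148/5) - 3·(148/5) - 2(148/5)² = 2628.4800.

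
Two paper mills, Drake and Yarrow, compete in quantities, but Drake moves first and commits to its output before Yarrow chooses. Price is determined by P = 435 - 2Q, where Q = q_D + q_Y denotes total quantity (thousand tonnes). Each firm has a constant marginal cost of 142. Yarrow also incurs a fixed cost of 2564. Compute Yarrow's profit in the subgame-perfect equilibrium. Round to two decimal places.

Solve by backward induction. Given q_D, the follower Yarrow maximises π_Y = (435 - 2q_D - 2q_Y)q_Y - 142q_Y.
Follower FOC: 293 - 2q_D - 4q_Y = 0, so q_Y(q_D) = (293 - 2q_D)/4.
Drake substitutes q_Y(q_D) into its own profit: π_D = q_D(435 - 2q_D - (293 - 2q_D)/2) - 142q_D = (577/2 - q_D)q_D - 142q_D.
Maximising: ∂π_D/∂q_D = 293/2 - 2q_D = 0, giving q_D = 293/4.
Then q_Y = (293 - 2·(293/4))/4 = 293/8.
Price P = 435 - 2·(879/8) = 861/4.
Yarrow's profit: (861/4 - 142)·(293/8) - 2564 = 118.7813.

118.78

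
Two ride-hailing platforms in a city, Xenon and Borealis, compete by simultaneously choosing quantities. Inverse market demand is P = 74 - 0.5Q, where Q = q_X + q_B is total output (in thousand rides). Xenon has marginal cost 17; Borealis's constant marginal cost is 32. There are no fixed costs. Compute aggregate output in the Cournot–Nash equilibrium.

66

Xenon's profit: π_X = (74 - 0.5Q)q_X - (17q_X). Setting ∂π_X/∂q_X = 0: 57 - q_X - (1/2)(q_B) = 0.
Borealis's first-order condition: 42 - q_B - (1/2)(q_X) = 0.
Best responses: q_X = (57 - (1/2)q_B), q_B = (42 - (1/2)q_X).
Solving the pair: q_X = 48, q_B = 18.
Total output Q = 48 + 18 = 66.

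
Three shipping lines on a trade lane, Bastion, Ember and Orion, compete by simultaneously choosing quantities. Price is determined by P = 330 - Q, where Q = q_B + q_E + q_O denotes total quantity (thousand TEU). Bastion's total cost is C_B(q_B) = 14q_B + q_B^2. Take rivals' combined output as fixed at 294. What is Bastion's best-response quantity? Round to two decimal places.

With rivals' combined output fixed at 294, Bastion's profit is π_B = (330 - 294 - q_B)q_B - (14q_B + q_B²) = (36 - q_B)q_B - (14q_B + q_B²).
∂π_B/∂q_B = 22 - 4q_B = 0, so q_B = 11/2.

5.50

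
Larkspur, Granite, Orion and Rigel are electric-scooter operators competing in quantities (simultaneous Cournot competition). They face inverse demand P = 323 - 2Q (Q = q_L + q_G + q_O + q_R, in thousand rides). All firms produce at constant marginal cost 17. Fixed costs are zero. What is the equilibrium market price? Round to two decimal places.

Each firm earns π_i = (323 - 2Q)q_i - 17q_i.
Setting ∂π_i/∂q_i = 0 with rivals' quantities fixed: 306 - 4q_i - 2·Σ_{j≠i} q_j = 0.
With identical firms every q_j equals q_i, so Σ_{j≠i} q_j = 3q_i and 306 = 10q_i, giving q_i = 153/5.
Total output Q = 612/5, so price P = 323 - 2·(612/5) = 391/5.

78.20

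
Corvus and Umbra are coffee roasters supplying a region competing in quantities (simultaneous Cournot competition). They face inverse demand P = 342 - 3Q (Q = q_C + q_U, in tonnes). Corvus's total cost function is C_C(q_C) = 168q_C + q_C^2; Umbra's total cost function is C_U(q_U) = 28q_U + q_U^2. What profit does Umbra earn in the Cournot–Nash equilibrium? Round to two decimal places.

Corvus's profit: π_C = (342 - 3Q)q_C - (168q_C + q_C²). Setting ∂π_C/∂q_C = 0: 174 - 8q_C - 3(q_U) = 0.
Umbra's first-order condition: 314 - 8q_U - 3(q_C) = 0.
Rearranging gives the reaction functions q_C = (174 - 3q_U)/8 and q_U = (314 - 3q_C)/8.
Solving the pair: q_C = 90/11, q_U = 398/11.
Price P = 342 - 3·(488/11) = 208.9091.
Umbra's profit: 208.9091·(398/11) - 28·(398/11) - (398/11)² = 5236.4959.

5236.50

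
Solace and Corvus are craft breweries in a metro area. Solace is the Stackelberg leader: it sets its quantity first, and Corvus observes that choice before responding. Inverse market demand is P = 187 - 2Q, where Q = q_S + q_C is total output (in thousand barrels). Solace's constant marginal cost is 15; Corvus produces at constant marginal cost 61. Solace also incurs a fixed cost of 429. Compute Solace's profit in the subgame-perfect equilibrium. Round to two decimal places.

Solve by backward induction. Given q_S, the follower Corvus maximises π_C = (187 - 2q_S - 2q_C)q_C - 61q_C.
Follower FOC: 126 - 2q_S - 4q_C = 0, so q_C(q_S) = (126 - 2q_S)/4.
The leader anticipates this reaction. Substituting into P = 187 - 2Q gives P = 124 - q_S, so π_S = (124 - q_S)q_S - 15q_S.
Maximising: ∂π_S/∂q_S = 109 - 2q_S = 0, giving q_S = 109/2.
Then q_C = (126 - 2·(109/2))/4 = 17/4.
Price P = 187 - 2·(235/4) = 139/2.
Solace's profit: (139/2 - 15)·(109/2) - 429 = 2541.2500.

2541.25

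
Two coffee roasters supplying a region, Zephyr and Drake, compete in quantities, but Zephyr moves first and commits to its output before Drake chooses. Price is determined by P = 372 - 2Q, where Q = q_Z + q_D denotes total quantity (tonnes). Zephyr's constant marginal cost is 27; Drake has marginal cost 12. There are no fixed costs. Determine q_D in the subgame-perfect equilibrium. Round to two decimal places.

48.75

Solve by backward induction. Given q_Z, the follower Drake maximises π_D = (372 - 2q_Z - 2q_D)q_D - 12q_D.
Follower FOC: 360 - 2q_Z - 4q_D = 0, so q_D(q_Z) = (360 - 2q_Z)/4.
The leader anticipates this reaction. Substituting into P = 372 - 2Q gives P = 192 - q_Z, so π_Z = (192 - q_Z)q_Z - 27q_Z.
Leader FOC: 165 - 2q_Z = 0, so q_Z = 165/2.
Then q_D = (360 - 2·(165/2))/4 = 195/4.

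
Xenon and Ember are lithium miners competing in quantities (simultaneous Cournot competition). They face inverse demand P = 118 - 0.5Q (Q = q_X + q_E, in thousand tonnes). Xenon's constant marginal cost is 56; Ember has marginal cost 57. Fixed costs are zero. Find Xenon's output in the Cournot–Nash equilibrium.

42

Xenon's profit: π_X = (118 - 0.5Q)q_X - (56q_X). Setting ∂π_X/∂q_X = 0: 62 - q_X - (1/2)(q_E) = 0.
Ember's profit: π_E = (118 - 0.5Q)q_E - (57q_E). Setting ∂π_E/∂q_E = 0: 61 - q_E - (1/2)(q_X) = 0.
So q_X = (62 - (1/2)q_E) and q_E = (61 - (1/2)q_X).
Solving the pair: q_X = 42, q_E = 40.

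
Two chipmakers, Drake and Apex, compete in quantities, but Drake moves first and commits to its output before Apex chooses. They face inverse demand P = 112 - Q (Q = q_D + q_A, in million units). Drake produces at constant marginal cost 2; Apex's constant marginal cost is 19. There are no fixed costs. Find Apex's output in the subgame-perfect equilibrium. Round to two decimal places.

The follower Apex best-responds to any q_D: π_A = (112 - Q)q_A - 19q_A.
Setting the follower's marginal profit to zero, 93 - q_D - 2q_A = 0, i.e. q_A = (93 - q_D)/2.
Drake substitutes q_A(q_D) into its own profit: π_D = q_D(112 - q_D - (93 - q_D)/2) - 2q_D = (131/2 - (1/2)q_D)q_D - 2q_D.
Leader FOC: 127/2 - q_D = 0, so q_D = 127/2.
Then q_A = (93 - 127/2)/2 = 59/4.

14.75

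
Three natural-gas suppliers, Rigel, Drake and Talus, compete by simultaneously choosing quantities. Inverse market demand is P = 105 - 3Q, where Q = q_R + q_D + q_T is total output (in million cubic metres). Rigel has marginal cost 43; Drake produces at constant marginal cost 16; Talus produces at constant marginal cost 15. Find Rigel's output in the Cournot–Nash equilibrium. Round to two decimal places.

Rigel's profit: π_R = (105 - 3Q)q_R - (43q_R). Setting ∂π_R/∂q_R = 0: 62 - 6q_R - 3(q_D + q_T) = 0.
Drake's profit: π_D = (105 - 3Q)q_D - (16q_D). Setting ∂π_D/∂q_D = 0: 89 - 6q_D - 3(q_R + q_T) = 0.
Talus's profit: π_T = (105 - 3Q)q_T - (15q_T). Setting ∂π_T/∂q_T = 0: 90 - 6q_T - 3(q_R + q_D) = 0.
Adding the 3 first-order conditions: 241 − 12Q = 0, so Q = 241/12.
Back-substituting: q_R = (62 − 241/4)/3 = 7/12, q_D = (89 − 241/4)/3 = 115/12, q_T = (90 − 241/4)/3 = 119/12.

0.58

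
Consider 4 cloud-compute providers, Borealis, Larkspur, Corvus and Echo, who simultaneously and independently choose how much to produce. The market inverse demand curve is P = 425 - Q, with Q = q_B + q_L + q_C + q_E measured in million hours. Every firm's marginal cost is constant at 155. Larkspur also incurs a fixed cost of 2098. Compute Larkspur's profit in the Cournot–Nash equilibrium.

818

A representative firm's profit is π_i = q_i(425 - Q) - 155q_i.
First-order condition (treating rivals' output as given): 270 - 2q_i - Σ_{j≠i} q_j = 0.
By symmetry each firm produces the same amount; substituting Σ_{j≠i} q_j = 3q_i yields q_i = 270/5 = 54.
Price P = 425 - 216 = 209.
Larkspur's profit: (209 - 155)·54 - 2098 = 818.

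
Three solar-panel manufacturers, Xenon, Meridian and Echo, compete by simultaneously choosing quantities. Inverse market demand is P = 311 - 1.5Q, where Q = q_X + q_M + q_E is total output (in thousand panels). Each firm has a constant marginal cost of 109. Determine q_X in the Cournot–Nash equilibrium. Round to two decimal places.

A representative firm's profit is π_i = q_i(311 - 1.5Q) - 109q_i.
Setting ∂π_i/∂q_i = 0 with rivals' quantities fixed: 202 - 3q_i - (3/2)·Σ_{j≠i} q_j = 0.
By symmetry each firm produces the same amount; substituting Σ_{j≠i} q_j = 2q_i yields q_i = 202/6 = 101/3.

33.67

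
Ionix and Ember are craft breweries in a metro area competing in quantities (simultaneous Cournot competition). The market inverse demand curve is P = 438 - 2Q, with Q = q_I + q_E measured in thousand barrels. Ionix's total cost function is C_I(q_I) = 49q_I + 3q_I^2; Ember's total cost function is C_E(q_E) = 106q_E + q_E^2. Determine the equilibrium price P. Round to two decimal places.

287.57

Ionix's profit: π_I = (438 - 2Q)q_I - (49q_I + 3q_I²). Setting ∂π_I/∂q_I = 0: 389 - 10q_I - 2(q_E) = 0.
Ember's profit: π_E = (438 - 2Q)q_E - (106q_E + q_E²). Setting ∂π_E/∂q_E = 0: 332 - 6q_E - 2(q_I) = 0.
Rearranging gives the reaction functions q_I = (389 - 2q_E)/10 and q_E = (332 - 2q_I)/6.
Substituting one into the other gives q_I = 835/28 and q_E = 1271/28.
Total output Q = 1053/14, so price P = 438 - 2·(1053/14) = 287.5714.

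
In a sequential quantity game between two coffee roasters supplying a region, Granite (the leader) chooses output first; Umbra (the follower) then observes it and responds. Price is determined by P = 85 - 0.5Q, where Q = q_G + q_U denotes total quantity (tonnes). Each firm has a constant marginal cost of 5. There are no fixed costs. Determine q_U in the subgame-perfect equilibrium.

40

Solve by backward induction. Given q_G, the follower Umbra maximises π_U = (85 - (1/2)q_G - (1/2)q_U)q_U - 5q_U.
∂π_U/∂q_U = 80 - (1/2)q_G - q_U = 0 gives the reaction function q_U = (80 - (1/2)q_G).
The leader anticipates this reaction. Substituting into P = 85 - 0.5Q gives P = 45 - (1/4)q_G, so π_G = (45 - (1/4)q_G)q_G - 5q_G.
Maximising: ∂π_G/∂q_G = 40 - (1/2)q_G = 0, giving q_G = 80.
Then q_U = (80 - (1/2)·80) = 40.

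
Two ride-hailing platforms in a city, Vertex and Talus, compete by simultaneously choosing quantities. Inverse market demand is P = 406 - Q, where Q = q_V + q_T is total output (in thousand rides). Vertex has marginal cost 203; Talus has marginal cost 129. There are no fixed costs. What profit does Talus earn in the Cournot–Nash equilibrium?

Vertex's profit: π_V = (406 - Q)q_V - (203q_V). Setting ∂π_V/∂q_V = 0: 203 - 2q_V - (q_T) = 0.
Talus's first-order condition: 277 - 2q_T - (q_V) = 0.
So q_V = (203 - q_T)/2 and q_T = (277 - q_V)/2.
Substituting one into the other gives q_V = 43 and q_T = 117.
Price P = 406 - 160 = 246.
Talus's profit: (246 - 129)·117 = 13689.

13689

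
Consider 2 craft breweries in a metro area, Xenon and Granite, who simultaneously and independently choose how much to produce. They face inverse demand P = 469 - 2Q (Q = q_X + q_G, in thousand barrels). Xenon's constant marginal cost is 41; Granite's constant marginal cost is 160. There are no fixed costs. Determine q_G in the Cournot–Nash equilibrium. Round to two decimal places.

Xenon's profit: π_X = (469 - 2Q)q_X - (41q_X). Setting ∂π_X/∂q_X = 0: 428 - 4q_X - 2(q_G) = 0.
Granite's first-order condition: 309 - 4q_G - 2(q_X) = 0.
Rearranging gives the reaction functions q_X = (428 - 2q_G)/4 and q_G = (309 - 2q_X)/4.
Solving the pair: q_X = 547/6, q_G = 95/3.

31.67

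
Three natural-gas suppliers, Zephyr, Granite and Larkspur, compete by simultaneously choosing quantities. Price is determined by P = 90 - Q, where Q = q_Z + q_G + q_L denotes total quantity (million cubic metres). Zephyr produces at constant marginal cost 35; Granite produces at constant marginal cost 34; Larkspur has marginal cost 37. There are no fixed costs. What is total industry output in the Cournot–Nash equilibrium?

41

Zephyr's profit: π_Z = (90 - Q)q_Z - (35q_Z). Setting ∂π_Z/∂q_Z = 0: 55 - 2q_Z - (q_G + q_L) = 0.
Granite's profit: π_G = (90 - Q)q_G - (34q_G). Setting ∂π_G/∂q_G = 0: 56 - 2q_G - (q_Z + q_L) = 0.
Larkspur's profit: π_L = (90 - Q)q_L - (37q_L). Setting ∂π_L/∂q_L = 0: 53 - 2q_L - (q_Z + q_G) = 0.
Summing all 3 equations gives 164 − 4Q = 0, hence Q = 41.
Back-substituting: q_Z = (55 − 41) = 14, q_G = (56 − 41) = 15, q_L = (53 − 41) = 12.
Total output Q = 14 + 15 + 12 = 41.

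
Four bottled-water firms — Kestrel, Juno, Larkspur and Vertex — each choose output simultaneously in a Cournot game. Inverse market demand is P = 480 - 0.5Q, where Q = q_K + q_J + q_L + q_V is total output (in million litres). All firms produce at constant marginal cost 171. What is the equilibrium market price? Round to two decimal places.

A representative firm's profit is π_i = q_i(480 - 0.5Q) - 171q_i.
Setting ∂π_i/∂q_i = 0 with rivals' quantities fixed: 309 - q_i - (1/2)·Σ_{j≠i} q_j = 0.
By symmetry each firm produces the same amount; substituting Σ_{j≠i} q_j = 3q_i yields q_i = 309/(5/2) = 618/5.
Total output Q = 494.4000, so price P = 480 - (1/2)·494.4000 = 1164/5.

232.80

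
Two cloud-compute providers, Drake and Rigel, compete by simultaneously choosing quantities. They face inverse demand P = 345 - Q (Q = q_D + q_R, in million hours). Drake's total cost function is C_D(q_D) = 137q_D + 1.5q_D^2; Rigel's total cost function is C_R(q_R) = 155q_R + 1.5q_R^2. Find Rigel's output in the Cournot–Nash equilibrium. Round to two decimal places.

Drake's profit: π_D = (345 - Q)q_D - (137q_D + (3/2)q_D²). Setting ∂π_D/∂q_D = 0: 208 - 5q_D - (q_R) = 0.
Rigel's first-order condition: 190 - 5q_R - (q_D) = 0.
Best responses: q_D = (208 - q_R)/5, q_R = (190 - q_D)/5.
Solving the pair: q_D = 425/12, q_R = 371/12.

30.92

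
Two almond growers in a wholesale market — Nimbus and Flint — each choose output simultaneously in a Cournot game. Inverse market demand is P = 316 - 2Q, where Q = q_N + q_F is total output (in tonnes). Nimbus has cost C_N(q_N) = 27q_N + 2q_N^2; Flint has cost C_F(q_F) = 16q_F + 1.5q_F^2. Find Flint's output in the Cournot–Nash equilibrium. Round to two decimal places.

35.04

Nimbus's profit: π_N = (316 - 2Q)q_N - (27q_N + 2q_N²). Setting ∂π_N/∂q_N = 0: 289 - 8q_N - 2(q_F) = 0.
Flint's profit: π_F = (316 - 2Q)q_F - (16q_F + (3/2)q_F²). Setting ∂π_F/∂q_F = 0: 300 - 7q_F - 2(q_N) = 0.
So q_N = (289 - 2q_F)/8 and q_F = (300 - 2q_N)/7.
Substituting one into the other gives q_N = 1423/52 and q_F = 911/26.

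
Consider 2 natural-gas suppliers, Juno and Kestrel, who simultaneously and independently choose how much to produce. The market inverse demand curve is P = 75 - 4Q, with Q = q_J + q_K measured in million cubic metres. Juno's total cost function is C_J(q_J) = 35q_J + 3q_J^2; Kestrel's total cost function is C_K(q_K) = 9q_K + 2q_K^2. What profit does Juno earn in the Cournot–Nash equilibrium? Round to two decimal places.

Juno's profit: π_J = (75 - 4Q)q_J - (35q_J + 3q_J²). Setting ∂π_J/∂q_J = 0: 40 - 14q_J - 4(q_K) = 0.
Kestrel's first-order condition: 66 - 12q_K - 4(q_J) = 0.
So q_J = (40 - 4q_K)/14 and q_K = (66 - 4q_J)/12.
Substituting one into the other gives q_J = 27/19 and q_K = 191/38.
Price P = 75 - 4·(245/38) = 935/19.
Juno's profit: (935/19)·(27/19) - 35·(27/19) - 3(27/19)² = 14.1357.

14.14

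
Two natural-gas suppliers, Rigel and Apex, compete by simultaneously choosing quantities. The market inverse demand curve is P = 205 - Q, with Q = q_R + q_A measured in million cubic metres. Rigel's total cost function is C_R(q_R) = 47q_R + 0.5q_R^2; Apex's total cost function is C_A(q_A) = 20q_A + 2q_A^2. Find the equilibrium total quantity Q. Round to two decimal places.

68.24

Rigel's profit: π_R = (205 - Q)q_R - (47q_R + (1/2)q_R²). Setting ∂π_R/∂q_R = 0: 158 - 3q_R - (q_A) = 0.
Apex's profit: π_A = (205 - Q)q_A - (20q_A + 2q_A²). Setting ∂π_A/∂q_A = 0: 185 - 6q_A - (q_R) = 0.
So q_R = (158 - q_A)/3 and q_A = (185 - q_R)/6.
Substituting one into the other gives q_R = 763/17 and q_A = 397/17.
Total output Q = 763/17 + 397/17 = 1160/17.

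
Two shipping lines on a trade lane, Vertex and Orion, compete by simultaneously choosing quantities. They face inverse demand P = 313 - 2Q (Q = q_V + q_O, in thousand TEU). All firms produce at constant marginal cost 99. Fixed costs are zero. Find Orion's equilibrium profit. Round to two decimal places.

2544.22

Each firm earns π_i = (313 - 2Q)q_i - 99q_i.
First-order condition (treating rivals' output as given): 214 - 4q_i - 2q_j = 0.
With identical firms every q_j equals q_i, so q_j = q_i and 214 = 6q_i, giving q_i = 107/3.
Price P = 313 - 2·(214/3) = 511/3.
Orion's profit: (511/3 - 99)·(107/3) = 2544.2222.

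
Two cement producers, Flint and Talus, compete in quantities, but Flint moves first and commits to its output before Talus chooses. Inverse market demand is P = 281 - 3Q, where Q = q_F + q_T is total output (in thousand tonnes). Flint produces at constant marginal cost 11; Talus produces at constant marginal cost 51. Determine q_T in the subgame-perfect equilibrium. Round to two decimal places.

The follower Talus best-responds to any q_F: π_T = (281 - 3Q)q_T - 51q_T.
∂π_T/∂q_T = 230 - 3q_F - 6q_T = 0 gives the reaction function q_T = (230 - 3q_F)/6.
The leader anticipates this reaction. Substituting into P = 281 - 3Q gives P = 166 - (3/2)q_F, so π_F = (166 - (3/2)q_F)q_F - 11q_F.
Leader FOC: 155 - 3q_F = 0, so q_F = 155/3.
Then q_T = (230 - 3·(155/3))/6 = 25/2.

12.50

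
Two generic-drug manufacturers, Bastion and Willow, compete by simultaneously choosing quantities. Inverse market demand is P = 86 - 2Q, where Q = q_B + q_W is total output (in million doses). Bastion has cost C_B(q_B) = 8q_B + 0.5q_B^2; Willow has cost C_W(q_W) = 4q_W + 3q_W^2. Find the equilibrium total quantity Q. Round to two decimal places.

Bastion's profit: π_B = (86 - 2Q)q_B - (8q_B + (1/2)q_B²). Setting ∂π_B/∂q_B = 0: 78 - 5q_B - 2(q_W) = 0.
Willow's profit: π_W = (86 - 2Q)q_W - (4q_W + 3q_W²). Setting ∂π_W/∂q_W = 0: 82 - 10q_W - 2(q_B) = 0.
Best responses: q_B = (78 - 2q_W)/5, q_W = (82 - 2q_B)/10.
Solving the pair: q_B = 308/23, q_W = 127/23.
Total output Q = 308/23 + 127/23 = 435/23.

18.91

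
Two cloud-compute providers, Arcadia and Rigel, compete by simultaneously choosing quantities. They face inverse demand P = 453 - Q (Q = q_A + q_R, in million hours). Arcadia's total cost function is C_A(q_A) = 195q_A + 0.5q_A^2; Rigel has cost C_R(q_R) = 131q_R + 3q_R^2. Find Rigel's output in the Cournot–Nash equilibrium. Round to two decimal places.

30.78

Arcadia's profit: π_A = (453 - Q)q_A - (195q_A + (1/2)q_A²). Setting ∂π_A/∂q_A = 0: 258 - 3q_A - (q_R) = 0.
Rigel's first-order condition: 322 - 8q_R - (q_A) = 0.
So q_A = (258 - q_R)/3 and q_R = (322 - q_A)/8.
Solving the pair: q_A = 1742/23, q_R = 708/23.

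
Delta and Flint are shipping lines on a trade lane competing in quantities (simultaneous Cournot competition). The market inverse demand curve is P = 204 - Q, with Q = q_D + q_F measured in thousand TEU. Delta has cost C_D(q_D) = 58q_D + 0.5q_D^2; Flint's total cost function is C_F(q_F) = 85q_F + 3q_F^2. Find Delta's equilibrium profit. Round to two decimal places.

3120.23

Delta's profit: π_D = (204 - Q)q_D - (58q_D + (1/2)q_D²). Setting ∂π_D/∂q_D = 0: 146 - 3q_D - (q_F) = 0.
Flint's first-order condition: 119 - 8q_F - (q_D) = 0.
Best responses: q_D = (146 - q_F)/3, q_F = (119 - q_D)/8.
Solving the pair: q_D = 1049/23, q_F = 211/23.
Price P = 204 - 1260/23 = 149.2174.
Delta's profit: 149.2174·(1049/23) - 58·(1049/23) - (1/2)(1049/23)² = 3120.2297.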